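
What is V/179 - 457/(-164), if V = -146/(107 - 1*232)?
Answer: 10249319/3669500 ≈ 2.7931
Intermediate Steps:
V = 146/125 (V = -146/(107 - 232) = -146/(-125) = -146*(-1/125) = 146/125 ≈ 1.1680)
V/179 - 457/(-164) = (146/125)/179 - 457/(-164) = (146/125)*(1/179) - 457*(-1/164) = 146/22375 + 457/164 = 10249319/3669500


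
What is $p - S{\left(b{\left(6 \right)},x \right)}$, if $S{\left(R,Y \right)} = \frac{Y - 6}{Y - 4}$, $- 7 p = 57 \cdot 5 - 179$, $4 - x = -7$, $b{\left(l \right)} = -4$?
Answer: $- \frac{111}{7} \approx -15.857$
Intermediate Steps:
$x = 11$ ($x = 4 - -7 = 4 + 7 = 11$)
$p = - \frac{106}{7}$ ($p = - \frac{57 \cdot 5 - 179}{7} = - \frac{285 - 179}{7} = \left(- \frac{1}{7}\right) 106 = - \frac{106}{7} \approx -15.143$)
$S{\left(R,Y \right)} = \frac{-6 + Y}{-4 + Y}$
$p - S{\left(b{\left(6 \right)},x \right)} = - \frac{106}{7} - \frac{-6 + 11}{-4 + 11} = - \frac{106}{7} - \frac{1}{7} \cdot 5 = - \frac{106}{7} - \frac{5}{7} = - \frac{111}{7}$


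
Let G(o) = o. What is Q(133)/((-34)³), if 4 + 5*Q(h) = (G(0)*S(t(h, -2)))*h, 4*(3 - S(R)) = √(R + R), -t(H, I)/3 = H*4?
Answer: 1/49130 ≈ 2.0354e-5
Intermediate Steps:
t(H, I) = -12*H (t(H, I) = -3*H*4 = -12*H)
S(R) = 3 - √2*√R/4 (S(R) = 3 - √(R + R)/4 = 3 - √2*√R/4)
Q(h) = -⅘ (Q(h) = -⅘ + ((0*(3 - √2*√(-12*h)/4))*h)/5 = -⅘ + ((0*(3 - √2*2*√3*√(-h)/4))*h)/5 = -⅘ + ((0*(3 - √6*√(-h)/2))*h)/5 = -⅘ + (0*h)/5 = -⅘ + (⅕)*0 = -⅘ + 0 = -⅘)
Q(133)/((-34)³) = -4/(5*((-34)³)) = -⅘/(-39304) = -⅘*(-1/39304) = 1/49130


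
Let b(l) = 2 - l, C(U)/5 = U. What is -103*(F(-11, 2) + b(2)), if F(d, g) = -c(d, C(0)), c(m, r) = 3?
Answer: 309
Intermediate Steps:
C(U) = 5*U
F(d, g) = -3 (F(d, g) = -1*3 = -3)
-103*(F(-11, 2) + b(2)) = -103*(-3 + (2 - 1*2)) = -103*(-3 + (2 - 2)) = -103*(-3 + 0) = -103*(-3) = 309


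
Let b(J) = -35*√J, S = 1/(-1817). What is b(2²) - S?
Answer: -127189/1817 ≈ -69.999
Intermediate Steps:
S = -1/1817 ≈ -0.00055036
b(2²) - S = -35*√(2²) - 1*(-1/1817) = -35*√4 + 1/1817 = -35*2 + 1/1817 = -70 + 1/1817 = -127189/1817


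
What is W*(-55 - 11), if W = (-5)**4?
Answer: -41250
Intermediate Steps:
W = 625
W*(-55 - 11) = 625*(-55 - 11) = 625*(-66) = -41250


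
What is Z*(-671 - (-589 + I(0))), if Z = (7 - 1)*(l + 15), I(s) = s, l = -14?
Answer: -492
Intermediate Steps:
Z = 6 (Z = (7 - 1)*(-14 + 15) = 6*1 = 6)
Z*(-671 - (-589 + I(0))) = 6*(-671 - (-589 + 0)) = 6*(-671 - 1*(-589)) = 6*(-671 + 589) = 6*(-82) = -492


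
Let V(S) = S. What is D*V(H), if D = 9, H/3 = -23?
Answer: -621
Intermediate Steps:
H = -69 (H = 3*(-23) = -69)
D*V(H) = 9*(-69) = -621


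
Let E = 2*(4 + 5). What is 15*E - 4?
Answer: 266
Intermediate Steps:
E = 18 (E = 2*9 = 18)
15*E - 4 = 15*18 - 4 = 270 - 4 = 266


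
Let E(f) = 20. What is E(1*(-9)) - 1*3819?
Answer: -3799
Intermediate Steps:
E(1*(-9)) - 1*3819 = 20 - 1*3819 = 20 - 3819 = -3799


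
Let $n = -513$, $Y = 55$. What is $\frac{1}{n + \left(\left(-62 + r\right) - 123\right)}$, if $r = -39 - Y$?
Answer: $- \frac{1}{792} \approx -0.0012626$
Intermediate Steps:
$r = -94$ ($r = -39 - 55 = -94$)
$\frac{1}{n + \left(\left(-62 + r\right) - 123\right)} = \frac{1}{-513 - 279} = \frac{1}{-792} = - \frac{1}{792}$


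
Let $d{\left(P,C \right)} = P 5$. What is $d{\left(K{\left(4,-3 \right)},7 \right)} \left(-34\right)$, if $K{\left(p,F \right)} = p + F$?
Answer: $-170$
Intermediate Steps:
$K{\left(p,F \right)} = F + p$
$d{\left(P,C \right)} = 5 P$
$d{\left(K{\left(4,-3 \right)},7 \right)} \left(-34\right) = 5 \left(-3 + 4\right) \left(-34\right) = 5 \cdot 1 \left(-34\right) = 5 \left(-34\right) = -170$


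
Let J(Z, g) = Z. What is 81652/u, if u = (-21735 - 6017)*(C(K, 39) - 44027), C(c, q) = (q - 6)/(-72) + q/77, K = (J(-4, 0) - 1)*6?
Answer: 18861612/282244108483 ≈ 6.6827e-5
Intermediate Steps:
K = -30 (K = (-4 - 1)*6 = -5*6 = -30)
C(c, q) = 1/12 - 5*q/5544 (C(c, q) = (-6 + q)*(-1/72) + q*(1/77) = (1/12 - q/72) + q/77 = 1/12 - 5*q/5544)
u = 282244108483/231 (u = (-21735 - 6017)*((1/12 - 5/5544*39) - 44027) = -27752*((1/12 - 65/1848) - 44027) = -27752*(89/1848 - 44027) = -27752*(-81361807/1848) = 282244108483/231 ≈ 1.2218e+9)
81652/u = 81652/(282244108483/231) = 81652*(231/282244108483) = 18861612/282244108483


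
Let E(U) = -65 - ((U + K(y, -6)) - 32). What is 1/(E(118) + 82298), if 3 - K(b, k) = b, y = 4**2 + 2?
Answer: 1/82162 ≈ 1.2171e-5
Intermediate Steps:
y = 18 (y = 16 + 2 = 18)
K(b, k) = 3 - b
E(U) = -18 - U (E(U) = -65 - ((U + (3 - 1*18)) - 32) = -65 - ((U + (3 - 18)) - 32) = -65 - ((U - 15) - 32) = -65 - ((-15 + U) - 32) = -65 - (-47 + U) = -65 + (47 - U) = -18 - U)
1/(E(118) + 82298) = 1/((-18 - 1*118) + 82298) = 1/((-18 - 118) + 82298) = 1/(-136 + 82298) = 1/82162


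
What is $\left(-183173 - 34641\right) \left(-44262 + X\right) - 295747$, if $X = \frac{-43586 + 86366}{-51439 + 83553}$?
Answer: $\frac{154794254783237}{16057} \approx 9.6403 \cdot 10^{9}$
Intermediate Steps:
$X = \frac{21390}{16057}$ ($X = \frac{42780}{32114} = 42780 \cdot \frac{1}{32114} = \frac{21390}{16057} \approx 1.3321$)
$\left(-183173 - 34641\right) \left(-44262 + X\right) - 295747 = \left(-183173 - 34641\right) \left(-44262 + \frac{21390}{16057}\right) - 295747 = \left(-217814\right) \left(- \frac{710693544}{16057}\right) - 295747 = \frac{154799003592816}{16057} - 295747 = \frac{154794254783237}{16057}$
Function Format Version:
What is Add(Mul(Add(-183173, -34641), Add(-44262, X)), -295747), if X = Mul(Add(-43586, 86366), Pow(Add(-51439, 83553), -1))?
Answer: Rational(154794254783237, 16057) ≈ 9.6403e+9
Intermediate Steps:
X = Rational(21390, 16057) (X = Mul(42780, Pow(32114, -1)) = Mul(42780, Rational(1, 32114)) = Rational(21390, 16057) ≈ 1.3321)
Add(Mul(Add(-183173, -34641), Add(-44262, X)), -295747) = Add(Mul(Add(-183173, -34641), Add(-44262, Rational(21390, 16057))), -295747) = Add(Mul(-217814, Rational(-710693544, 16057)), -295747) = Add(Rational(154799003592816, 16057), -295747) = Rational(154794254783237, 16057)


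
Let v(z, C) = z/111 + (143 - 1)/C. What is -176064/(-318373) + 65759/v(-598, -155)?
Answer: -18956994463053/1817273084 ≈ -10432.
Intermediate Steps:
v(z, C) = 142/C + z/111 (v(z, C) = z*(1/111) + 142/C = z/111 + 142/C = 142/C + z/111)
-176064/(-318373) + 65759/v(-598, -155) = -176064/(-318373) + 65759/(142/(-155) + (1/111)*(-598)) = -176064*(-1/318373) + 65759/(142*(-1/155) - 598/111) = 176064/318373 + 65759/(-142/155 - 598/111) = 176064/318373 + 65759/(-108452/17205) = 176064/318373 + 65759*(-17205/108452) = 176064/318373 - 59546505/5708 = -18956994463053/1817273084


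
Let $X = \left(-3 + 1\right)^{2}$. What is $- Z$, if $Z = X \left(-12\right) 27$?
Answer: $1296$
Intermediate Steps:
$X = 4$ ($X = \left(-2\right)^{2} = 4$)
$Z = -1296$ ($Z = 4 \left(-12\right) 27 = \left(-48\right) 27 = -1296$)
$- Z = \left(-1\right) \left(-1296\right) = 1296$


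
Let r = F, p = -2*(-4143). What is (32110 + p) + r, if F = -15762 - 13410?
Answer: 11224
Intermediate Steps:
F = -29172
p = 8286
r = -29172
(32110 + p) + r = (32110 + 8286) - 29172 = 40396 - 29172 = 11224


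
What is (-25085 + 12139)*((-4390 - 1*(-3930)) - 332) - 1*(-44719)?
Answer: 10297951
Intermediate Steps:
(-25085 + 12139)*((-4390 - 1*(-3930)) - 332) - 1*(-44719) = -12946*((-4390 + 3930) - 332) + 44719 = -12946*(-460 - 332) + 44719 = -12946*(-792) + 44719 = 10253232 + 44719 = 10297951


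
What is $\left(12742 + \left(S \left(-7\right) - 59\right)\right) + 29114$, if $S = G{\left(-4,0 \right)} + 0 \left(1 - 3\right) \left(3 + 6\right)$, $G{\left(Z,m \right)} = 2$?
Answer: $41783$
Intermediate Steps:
$S = 2$ ($S = 2 + 0 \left(1 - 3\right) \left(3 + 6\right) = 2 + 0 \left(\left(-2\right) 9\right) = 2 + 0 \left(-18\right) = 2 + 0 = 2$)
$\left(12742 + \left(S \left(-7\right) - 59\right)\right) + 29114 = \left(12742 + \left(2 \left(-7\right) - 59\right)\right) + 29114 = \left(12742 - 73\right) + 29114 = 12669 + 29114 = 41783$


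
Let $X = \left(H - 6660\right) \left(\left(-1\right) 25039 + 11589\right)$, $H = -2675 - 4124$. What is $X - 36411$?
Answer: $180987139$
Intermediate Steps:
$H = -6799$
$X = 181023550$ ($X = \left(-6799 - 6660\right) \left(\left(-1\right) 25039 + 11589\right) = - 13459 \left(-25039 + 11589\right) = \left(-13459\right) \left(-13450\right) = 181023550$)
$X - 36411 = 181023550 - 36411 = 180987139$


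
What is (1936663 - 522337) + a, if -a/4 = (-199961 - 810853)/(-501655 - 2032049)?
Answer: 149311641677/105571 ≈ 1.4143e+6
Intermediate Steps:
a = -168469/105571 (a = -4*(-199961 - 810853)/(-501655 - 2032049) = -(-4043256)/(-2533704) = -(-4043256)*(-1)/2533704 = -4*168469/422284 = -168469/105571 ≈ -1.5958)
(1936663 - 522337) + a = (1936663 - 522337) - 168469/105571 = 1414326 - 168469/105571 = 149311641677/105571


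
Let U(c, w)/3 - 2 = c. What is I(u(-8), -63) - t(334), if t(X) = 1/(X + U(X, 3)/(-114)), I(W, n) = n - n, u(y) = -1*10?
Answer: -19/6178 ≈ -0.0030754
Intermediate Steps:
U(c, w) = 6 + 3*c
u(y) = -10
I(W, n) = 0
t(X) = 1/(-1/19 + 37*X/38) (t(X) = 1/(X + (6 + 3*X)/(-114)) = 1/(X + (6 + 3*X)*(-1/114)) = 1/(X + (-1/19 - X/38)) = 1/(-1/19 + 37*X/38))
I(u(-8), -63) - t(334) = 0 - 38/(-2 + 37*334) = 0 - 38/(-2 + 12358) = 0 - 38/12356 = 0 - 1*19/6178 = 0 - 19/6178 = -19/6178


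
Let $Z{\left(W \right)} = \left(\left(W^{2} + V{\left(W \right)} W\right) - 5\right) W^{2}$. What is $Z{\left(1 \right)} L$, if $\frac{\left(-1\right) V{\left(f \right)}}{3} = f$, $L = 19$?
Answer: $-133$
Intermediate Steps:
$V{\left(f \right)} = - 3 f$
$Z{\left(W \right)} = W^{2} \left(-5 - 2 W^{2}\right)$ ($Z{\left(W \right)} = \left(\left(W^{2} + - 3 W W\right) - 5\right) W^{2} = \left(\left(W^{2} - 3 W^{2}\right) - 5\right) W^{2} = \left(- 2 W^{2} - 5\right) W^{2} = \left(-5 - 2 W^{2}\right) W^{2} = W^{2} \left(-5 - 2 W^{2}\right)$)
$Z{\left(1 \right)} L = 1^{2} \left(-5 - 2 \cdot 1^{2}\right) 19 = 1 \left(-5 - 2\right) 19 = 1 \left(-7\right) 19 = \left(-7\right) 19 = -133$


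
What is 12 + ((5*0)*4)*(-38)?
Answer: 12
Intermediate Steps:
12 + ((5*0)*4)*(-38) = 12 + (0*4)*(-38) = 12 + 0*(-38) = 12 + 0 = 12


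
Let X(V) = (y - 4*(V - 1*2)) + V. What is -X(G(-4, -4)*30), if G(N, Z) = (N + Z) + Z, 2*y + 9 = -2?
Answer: -2165/2 ≈ -1082.5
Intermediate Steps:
y = -11/2 (y = -9/2 + (1/2)*(-2) = -9/2 - 1 = -11/2 ≈ -5.5000)
G(N, Z) = N + 2*Z
X(V) = 5/2 - 3*V (X(V) = (-11/2 - 4*(V - 1*2)) + V = (-11/2 - 4*(V - 2)) + V = (-11/2 - 4*(-2 + V)) + V = (-11/2 + (8 - 4*V)) + V = (5/2 - 4*V) + V = 5/2 - 3*V)
-X(G(-4, -4)*30) = -(5/2 - 3*(-4 + 2*(-4))*30) = -(5/2 - 3*(-4 - 8)*30) = -(5/2 - (-36)*30) = -(5/2 - 3*(-360)) = -(5/2 + 1080) = -1*2165/2 = -2165/2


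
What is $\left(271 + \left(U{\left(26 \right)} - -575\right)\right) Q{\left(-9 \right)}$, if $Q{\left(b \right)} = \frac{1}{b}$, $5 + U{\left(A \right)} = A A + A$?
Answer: $- \frac{1543}{9} \approx -171.44$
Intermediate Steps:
$U{\left(A \right)} = -5 + A + A^{2}$ ($U{\left(A \right)} = -5 + \left(A A + A\right) = -5 + \left(A^{2} + A\right) = -5 + \left(A + A^{2}\right) = -5 + A + A^{2}$)
$\left(271 + \left(U{\left(26 \right)} - -575\right)\right) Q{\left(-9 \right)} = \frac{271 + \left(\left(-5 + 26 + 26^{2}\right) - -575\right)}{-9} = \left(271 + \left(\left(-5 + 26 + 676\right) + 575\right)\right) \left(- \frac{1}{9}\right) = \left(271 + \left(697 + 575\right)\right) \left(- \frac{1}{9}\right) = \left(271 + 1272\right) \left(- \frac{1}{9}\right) = 1543 \left(- \frac{1}{9}\right) = - \frac{1543}{9}$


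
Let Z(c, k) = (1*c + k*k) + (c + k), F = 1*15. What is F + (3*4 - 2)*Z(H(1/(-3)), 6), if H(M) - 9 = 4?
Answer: 695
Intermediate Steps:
H(M) = 13 (H(M) = 9 + 4 = 13)
F = 15
Z(c, k) = k + k**2 + 2*c (Z(c, k) = (c + k**2) + (c + k) = k + k**2 + 2*c)
F + (3*4 - 2)*Z(H(1/(-3)), 6) = 15 + (3*4 - 2)*(6 + 6**2 + 2*13) = 15 + (12 - 2)*(6 + 36 + 26) = 15 + 10*68 = 15 + 680 = 695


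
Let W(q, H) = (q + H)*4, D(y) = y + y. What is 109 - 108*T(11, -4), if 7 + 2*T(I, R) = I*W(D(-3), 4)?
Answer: 5239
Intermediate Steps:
D(y) = 2*y
W(q, H) = 4*H + 4*q (W(q, H) = (H + q)*4 = 4*H + 4*q)
T(I, R) = -7/2 - 4*I (T(I, R) = -7/2 + (I*(4*4 + 4*(2*(-3))))/2 = -7/2 + (I*(16 + 4*(-6)))/2 = -7/2 + (I*(16 - 24))/2 = -7/2 + (I*(-8))/2 = -7/2 + (-8*I)/2 = -7/2 - 4*I)
109 - 108*T(11, -4) = 109 - 108*(-7/2 - 4*11) = 109 - 108*(-7/2 - 44) = 109 - 108*(-95/2) = 109 + 5130 = 5239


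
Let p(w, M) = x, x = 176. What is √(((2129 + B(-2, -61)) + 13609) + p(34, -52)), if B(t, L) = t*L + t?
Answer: √16034 ≈ 126.63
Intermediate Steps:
B(t, L) = t + L*t (B(t, L) = L*t + t = t + L*t)
p(w, M) = 176
√(((2129 + B(-2, -61)) + 13609) + p(34, -52)) = √(((2129 - 2*(1 - 61)) + 13609) + 176) = √(((2129 - 2*(-60)) + 13609) + 176) = √(((2129 + 120) + 13609) + 176) = √((2249 + 13609) + 176) = √(15858 + 176) = √16034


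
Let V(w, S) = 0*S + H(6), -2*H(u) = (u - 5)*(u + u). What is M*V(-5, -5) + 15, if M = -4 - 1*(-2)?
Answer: 27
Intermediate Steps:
H(u) = -u*(-5 + u) (H(u) = -(u - 5)*(u + u)/2 = -(-5 + u)*2*u/2 = -u*(-5 + u))
M = -2 (M = -4 + 2 = -2)
V(w, S) = -6 (V(w, S) = 0*S + 6*(5 - 1*6) = 0 + 6*(5 - 6) = 0 + 6*(-1) = 0 - 6 = -6)
M*V(-5, -5) + 15 = -2*(-6) + 15 = 12 + 15 = 27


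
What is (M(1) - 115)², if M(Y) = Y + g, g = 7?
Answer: 11449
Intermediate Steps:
M(Y) = 7 + Y (M(Y) = Y + 7 = 7 + Y)
(M(1) - 115)² = ((7 + 1) - 115)² = (8 - 115)² = (-107)² = 11449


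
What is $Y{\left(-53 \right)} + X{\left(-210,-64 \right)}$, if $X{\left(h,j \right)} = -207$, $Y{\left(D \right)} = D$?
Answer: $-260$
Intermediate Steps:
$Y{\left(-53 \right)} + X{\left(-210,-64 \right)} = -53 - 207 = -260$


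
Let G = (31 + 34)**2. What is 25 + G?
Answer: 4250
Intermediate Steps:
G = 4225 (G = 65**2 = 4225)
25 + G = 25 + 4225 = 4250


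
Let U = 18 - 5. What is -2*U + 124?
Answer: 98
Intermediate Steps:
U = 13
-2*U + 124 = -2*13 + 124 = -26 + 124 = 98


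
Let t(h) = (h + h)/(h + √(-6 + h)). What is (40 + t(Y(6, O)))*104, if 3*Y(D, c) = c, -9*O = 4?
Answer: 719808/173 + 96*I*√498/173 ≈ 4160.7 + 12.383*I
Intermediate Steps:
O = -4/9 (O = -⅑*4 = -4/9 ≈ -0.44444)
Y(D, c) = c/3
t(h) = 2*h/(h + √(-6 + h)) (t(h) = (2*h)/(h + √(-6 + h)) = 2*h/(h + √(-6 + h)))
(40 + t(Y(6, O)))*104 = (40 + 2*((⅓)*(-4/9))/((⅓)*(-4/9) + √(-6 + (⅓)*(-4/9))))*104 = (40 + 2*(-4/27)/(-4/27 + √(-6 - 4/27)))*104 = (40 + 2*(-4/27)/(-4/27 + √(-166/27)))*104 = (40 + 2*(-4/27)/(-4/27 + I*√498/9))*104 = (40 - 8/(27*(-4/27 + I*√498/9)))*104 = 4160 - 832/(27*(-4/27 + I*√498/9))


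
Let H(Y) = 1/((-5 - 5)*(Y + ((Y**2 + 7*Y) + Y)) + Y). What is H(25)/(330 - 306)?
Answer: -1/203400 ≈ -4.9164e-6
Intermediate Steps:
H(Y) = 1/(-89*Y - 10*Y**2) (H(Y) = 1/(-10*(Y + (Y**2 + 8*Y)) + Y) = 1/(-10*(Y**2 + 9*Y) + Y) = 1/((-90*Y - 10*Y**2) + Y) = 1/(-89*Y - 10*Y**2))
H(25)/(330 - 306) = (-1/(25*(89 + 10*25)))/(330 - 306) = -1*1/25/(89 + 250)/24 = -1*1/25/339*(1/24) = -1*1/25*1/339*(1/24) = -1/8475*1/24 = -1/203400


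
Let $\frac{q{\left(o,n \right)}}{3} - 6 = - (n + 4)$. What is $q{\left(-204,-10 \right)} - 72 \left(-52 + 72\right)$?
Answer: $-1404$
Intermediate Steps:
$q{\left(o,n \right)} = 6 - 3 n$ ($q{\left(o,n \right)} = 18 + 3 \left(- (n + 4)\right) = 18 + 3 \left(- (4 + n)\right) = 18 + 3 \left(-4 - n\right) = 18 - \left(12 + 3 n\right) = 6 - 3 n$)
$q{\left(-204,-10 \right)} - 72 \left(-52 + 72\right) = \left(6 - -30\right) - 72 \left(-52 + 72\right) = \left(6 + 30\right) - 1440 = 36 - 1440 = -1404$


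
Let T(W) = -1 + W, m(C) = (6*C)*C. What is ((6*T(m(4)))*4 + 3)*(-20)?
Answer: -45660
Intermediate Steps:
m(C) = 6*C²
((6*T(m(4)))*4 + 3)*(-20) = ((6*(-1 + 6*4²))*4 + 3)*(-20) = ((6*(-1 + 6*16))*4 + 3)*(-20) = ((6*(-1 + 96))*4 + 3)*(-20) = ((6*95)*4 + 3)*(-20) = (570*4 + 3)*(-20) = (2280 + 3)*(-20) = 2283*(-20) = -45660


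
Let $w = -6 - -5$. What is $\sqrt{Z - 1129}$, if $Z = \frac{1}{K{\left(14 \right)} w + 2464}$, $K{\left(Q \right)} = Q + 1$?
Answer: $\frac{2 i \sqrt{1692822270}}{2449} \approx 33.601 i$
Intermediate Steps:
$K{\left(Q \right)} = 1 + Q$
$w = -1$ ($w = -6 + 5 = -1$)
$Z = \frac{1}{2449}$ ($Z = \frac{1}{\left(1 + 14\right) \left(-1\right) + 2464} = \frac{1}{15 \left(-1\right) + 2464} = \frac{1}{-15 + 2464} = \frac{1}{2449} \approx 0.00040833$)
$\sqrt{Z - 1129} = \sqrt{\frac{1}{2449} - 1129} = \sqrt{- \frac{2764920}{2449}} = \frac{2 i \sqrt{1692822270}}{2449}$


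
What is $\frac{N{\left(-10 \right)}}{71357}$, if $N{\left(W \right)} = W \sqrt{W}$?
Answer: $- \frac{10 i \sqrt{10}}{71357} \approx - 0.00044316 i$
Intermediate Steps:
$N{\left(W \right)} = W^{\frac{3}{2}}$
$\frac{N{\left(-10 \right)}}{71357} = \frac{\left(-10\right)^{\frac{3}{2}}}{71357} = - 10 i \sqrt{10} \cdot \frac{1}{71357} = - \frac{10 i \sqrt{10}}{71357}$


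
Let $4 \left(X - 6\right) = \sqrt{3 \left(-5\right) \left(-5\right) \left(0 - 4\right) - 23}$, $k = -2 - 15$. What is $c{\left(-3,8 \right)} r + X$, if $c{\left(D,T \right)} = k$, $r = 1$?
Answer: $-11 + \frac{i \sqrt{323}}{4} \approx -11.0 + 4.493 i$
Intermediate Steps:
$k = -17$ ($k = -2 - 15 = -17$)
$c{\left(D,T \right)} = -17$
$X = 6 + \frac{i \sqrt{323}}{4}$ ($X = 6 + \frac{\sqrt{3 \left(-5\right) \left(-5\right) \left(0 - 4\right) - 23}}{4} = 6 + \frac{\sqrt{\left(-15\right) \left(-5\right) \left(-4\right) - 23}}{4} = 6 + \frac{\sqrt{75 \left(-4\right) - 23}}{4} = 6 + \frac{\sqrt{-300 - 23}}{4} = 6 + \frac{\sqrt{-323}}{4} = 6 + \frac{i \sqrt{323}}{4} \approx 6.0 + 4.493 i$)
$c{\left(-3,8 \right)} r + X = \left(-17\right) 1 + \left(6 + \frac{i \sqrt{323}}{4}\right) = -17 + \left(6 + \frac{i \sqrt{323}}{4}\right) = -11 + \frac{i \sqrt{323}}{4}$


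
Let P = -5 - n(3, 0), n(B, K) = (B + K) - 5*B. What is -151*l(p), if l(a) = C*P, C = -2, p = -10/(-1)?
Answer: 2114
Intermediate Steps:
p = 10 (p = -10*(-1) = 10)
n(B, K) = K - 4*B
P = 7 (P = -5 - (0 - 4*3) = -5 - (0 - 12) = -5 - 1*(-12) = -5 + 12 = 7)
l(a) = -14 (l(a) = -2*7 = -14)
-151*l(p) = -151*(-14) = 2114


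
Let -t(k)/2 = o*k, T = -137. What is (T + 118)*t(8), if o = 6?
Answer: 1824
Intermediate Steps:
t(k) = -12*k
(T + 118)*t(8) = (-137 + 118)*(-12*8) = -19*(-96) = 1824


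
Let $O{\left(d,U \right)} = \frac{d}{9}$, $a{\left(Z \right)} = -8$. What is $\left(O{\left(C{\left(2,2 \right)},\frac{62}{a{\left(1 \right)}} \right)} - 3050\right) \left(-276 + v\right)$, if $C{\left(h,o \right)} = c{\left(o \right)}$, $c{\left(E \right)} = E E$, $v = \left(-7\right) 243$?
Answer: $\frac{18086914}{3} \approx 6.029 \cdot 10^{6}$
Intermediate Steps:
$v = -1701$
$c{\left(E \right)} = E^{2}$
$C{\left(h,o \right)} = o^{2}$
$O{\left(d,U \right)} = \frac{d}{9}$ ($O{\left(d,U \right)} = d \frac{1}{9} = \frac{d}{9}$)
$\left(O{\left(C{\left(2,2 \right)},\frac{62}{a{\left(1 \right)}} \right)} - 3050\right) \left(-276 + v\right) = \left(\frac{2^{2}}{9} - 3050\right) \left(-276 - 1701\right) = \left(\frac{1}{9} \cdot 4 - 3050\right) \left(-1977\right) = \left(\frac{4}{9} - 3050\right) \left(-1977\right) = \left(- \frac{27446}{9}\right) \left(-1977\right) = \frac{18086914}{3}$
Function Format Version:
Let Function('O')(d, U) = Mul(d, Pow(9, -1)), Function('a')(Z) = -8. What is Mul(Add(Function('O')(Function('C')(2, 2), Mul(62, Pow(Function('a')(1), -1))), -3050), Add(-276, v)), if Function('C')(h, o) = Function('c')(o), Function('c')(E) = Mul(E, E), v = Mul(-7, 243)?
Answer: Rational(18086914, 3) ≈ 6.0290e+6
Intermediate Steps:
v = -1701
Function('c')(E) = Pow(E, 2)
Function('C')(h, o) = Pow(o, 2)
Function('O')(d, U) = Mul(Rational(1, 9), d) (Function('O')(d, U) = Mul(d, Rational(1, 9)) = Mul(Rational(1, 9), d))
Mul(Add(Function('O')(Function('C')(2, 2), Mul(62, Pow(Function('a')(1), -1))), -3050), Add(-276, v)) = Mul(Add(Mul(Rational(1, 9), Pow(2, 2)), -3050), Add(-276, -1701)) = Mul(Add(Mul(Rational(1, 9), 4), -3050), -1977) = Mul(Add(Rational(4, 9), -3050), -1977) = Mul(Rational(-27446, 9), -1977) = Rational(18086914, 3)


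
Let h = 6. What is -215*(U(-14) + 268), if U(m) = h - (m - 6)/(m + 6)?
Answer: -116745/2 ≈ -58373.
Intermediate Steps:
U(m) = 6 - (-6 + m)/(6 + m) (U(m) = 6 - (m - 6)/(m + 6) = 6 - (-6 + m)/(6 + m))
-215*(U(-14) + 268) = -215*((42 + 5*(-14))/(6 - 14) + 268) = -215*((42 - 70)/(-8) + 268) = -215*(-1/8*(-28) + 268) = -215*(7/2 + 268) = -215*543/2 = -116745/2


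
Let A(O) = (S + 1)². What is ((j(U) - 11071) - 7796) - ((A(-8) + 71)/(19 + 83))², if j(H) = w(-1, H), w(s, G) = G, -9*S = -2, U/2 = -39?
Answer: -323308095241/17065161 ≈ -18946.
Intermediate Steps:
U = -78 (U = 2*(-39) = -78)
S = 2/9 (S = -⅑*(-2) = 2/9 ≈ 0.22222)
A(O) = 121/81 (A(O) = (2/9 + 1)² = (11/9)² = 121/81)
j(H) = H
((j(U) - 11071) - 7796) - ((A(-8) + 71)/(19 + 83))² = ((-78 - 11071) - 7796) - ((121/81 + 71)/(19 + 83))² = (-11149 - 7796) - ((5872/81)/102)² = -18945 - ((5872/81)*(1/102))² = -18945 - (2936/4131)² = -18945 - 1*8620096/17065161 = -18945 - 8620096/17065161 = -323308095241/17065161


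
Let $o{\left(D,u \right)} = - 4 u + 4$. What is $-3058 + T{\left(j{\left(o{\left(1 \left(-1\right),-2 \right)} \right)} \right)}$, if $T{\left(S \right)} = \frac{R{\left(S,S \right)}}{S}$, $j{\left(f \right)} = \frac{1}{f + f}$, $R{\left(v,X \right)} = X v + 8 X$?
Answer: $- \frac{73199}{24} \approx -3050.0$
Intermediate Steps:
$R{\left(v,X \right)} = 8 X + X v$
$o{\left(D,u \right)} = 4 - 4 u$
$j{\left(f \right)} = \frac{1}{2 f}$
$T{\left(S \right)} = 8 + S$ ($T{\left(S \right)} = \frac{S \left(8 + S\right)}{S} = 8 + S$)
$-3058 + T{\left(j{\left(o{\left(1 \left(-1\right),-2 \right)} \right)} \right)} = -3058 + \left(8 + \frac{1}{2 \left(4 - -8\right)}\right) = -3058 + \left(8 + \frac{1}{2 \left(4 + 8\right)}\right) = -3058 + \left(8 + \frac{1}{2 \cdot 12}\right) = -3058 + \left(8 + \frac{1}{2} \cdot \frac{1}{12}\right) = -3058 + \left(8 + \frac{1}{24}\right) = -3058 + \frac{193}{24} = - \frac{73199}{24}$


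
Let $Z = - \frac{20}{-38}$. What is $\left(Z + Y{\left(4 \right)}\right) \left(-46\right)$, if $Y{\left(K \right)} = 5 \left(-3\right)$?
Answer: $\frac{12650}{19} \approx 665.79$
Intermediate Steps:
$Y{\left(K \right)} = -15$
$Z = \frac{10}{19}$ ($Z = \left(-20\right) \left(- \frac{1}{38}\right) = \frac{10}{19} \approx 0.52632$)
$\left(Z + Y{\left(4 \right)}\right) \left(-46\right) = \left(\frac{10}{19} - 15\right) \left(-46\right) = \left(- \frac{275}{19}\right) \left(-46\right) = \frac{12650}{19}$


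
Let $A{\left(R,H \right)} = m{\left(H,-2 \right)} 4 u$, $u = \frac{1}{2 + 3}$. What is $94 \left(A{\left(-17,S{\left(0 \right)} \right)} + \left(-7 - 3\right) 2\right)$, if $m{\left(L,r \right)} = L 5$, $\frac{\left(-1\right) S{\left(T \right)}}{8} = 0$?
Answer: $-1880$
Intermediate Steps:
$S{\left(T \right)} = 0$ ($S{\left(T \right)} = \left(-8\right) 0 = 0$)
$m{\left(L,r \right)} = 5 L$
$u = \frac{1}{5} \approx 0.2$
$A{\left(R,H \right)} = 4 H$ ($A{\left(R,H \right)} = 5 H 4 \cdot \frac{1}{5} = 20 H \frac{1}{5} = 4 H$)
$94 \left(A{\left(-17,S{\left(0 \right)} \right)} + \left(-7 - 3\right) 2\right) = 94 \left(4 \cdot 0 + \left(-7 - 3\right) 2\right) = 94 \left(0 - 20\right) = 94 \left(-20\right) = -1880$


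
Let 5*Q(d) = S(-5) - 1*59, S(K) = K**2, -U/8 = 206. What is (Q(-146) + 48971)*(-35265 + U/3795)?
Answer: -10921654383061/6325 ≈ -1.7267e+9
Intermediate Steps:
U = -1648 (U = -8*206 = -1648)
Q(d) = -34/5 (Q(d) = ((-5)**2 - 1*59)/5 = (25 - 59)/5 = (1/5)*(-34) = -34/5)
(Q(-146) + 48971)*(-35265 + U/3795) = (-34/5 + 48971)*(-35265 - 1648/3795) = 244821*(-35265 - 1648*1/3795)/5 = 244821*(-35265 - 1648/3795)/5 = (244821/5)*(-133832323/3795) = -10921654383061/6325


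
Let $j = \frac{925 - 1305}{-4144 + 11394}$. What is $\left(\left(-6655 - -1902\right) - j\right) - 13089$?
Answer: $- \frac{12935412}{725} \approx -17842.0$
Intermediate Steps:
$j = - \frac{38}{725}$ ($j = - \frac{380}{7250} = \left(-380\right) \frac{1}{7250} = - \frac{38}{725} \approx -0.052414$)
$\left(\left(-6655 - -1902\right) - j\right) - 13089 = \left(\left(-6655 - -1902\right) - - \frac{38}{725}\right) - 13089 = \left(\left(-6655 + 1902\right) + \frac{38}{725}\right) - 13089 = \left(-4753 + \frac{38}{725}\right) - 13089 = - \frac{3445887}{725} - 13089 = - \frac{12935412}{725}$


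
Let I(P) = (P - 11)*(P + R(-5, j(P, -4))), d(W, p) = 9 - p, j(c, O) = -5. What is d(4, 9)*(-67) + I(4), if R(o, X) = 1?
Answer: -35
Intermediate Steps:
I(P) = (1 + P)*(-11 + P) (I(P) = (P - 11)*(P + 1) = (-11 + P)*(1 + P) = (1 + P)*(-11 + P))
d(4, 9)*(-67) + I(4) = (9 - 1*9)*(-67) + (-11 + 4**2 - 10*4) = (9 - 9)*(-67) + (-11 + 16 - 40) = 0*(-67) - 35 = 0 - 35 = -35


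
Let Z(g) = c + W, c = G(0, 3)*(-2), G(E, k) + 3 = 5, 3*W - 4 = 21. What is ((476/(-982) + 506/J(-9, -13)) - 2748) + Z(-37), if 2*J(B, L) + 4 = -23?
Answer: -36876107/13257 ≈ -2781.6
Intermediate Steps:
W = 25/3 (W = 4/3 + (⅓)*21 = 4/3 + 7 = 25/3 ≈ 8.3333)
G(E, k) = 2 (G(E, k) = -3 + 5 = 2)
J(B, L) = -27/2 (J(B, L) = -2 + (½)*(-23) = -2 - 23/2 = -27/2)
c = -4 (c = 2*(-2) = -4)
Z(g) = 13/3 (Z(g) = -4 + 25/3 = 13/3)
((476/(-982) + 506/J(-9, -13)) - 2748) + Z(-37) = ((476/(-982) + 506/(-27/2)) - 2748) + 13/3 = ((476*(-1/982) + 506*(-2/27)) - 2748) + 13/3 = ((-238/491 - 1012/27) - 2748) + 13/3 = (-503318/13257 - 2748) + 13/3 = -36933554/13257 + 13/3 = -36876107/13257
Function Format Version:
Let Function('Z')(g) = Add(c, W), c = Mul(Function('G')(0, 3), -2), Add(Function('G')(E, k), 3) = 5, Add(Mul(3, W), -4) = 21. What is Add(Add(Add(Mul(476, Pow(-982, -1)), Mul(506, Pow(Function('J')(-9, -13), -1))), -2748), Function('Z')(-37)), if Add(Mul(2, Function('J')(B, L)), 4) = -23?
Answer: Rational(-36876107, 13257) ≈ -2781.6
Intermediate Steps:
W = Rational(25, 3) (W = Add(Rational(4, 3), Mul(Rational(1, 3), 21)) = Add(Rational(4, 3), 7) = Rational(25, 3) ≈ 8.3333)
Function('G')(E, k) = 2 (Function('G')(E, k) = Add(-3, 5) = 2)
Function('J')(B, L) = Rational(-27, 2) (Function('J')(B, L) = Add(-2, Mul(Rational(1, 2), -23)) = Add(-2, Rational(-23, 2)) = Rational(-27, 2))
c = -4 (c = Mul(2, -2) = -4)
Function('Z')(g) = Rational(13, 3) (Function('Z')(g) = Add(-4, Rational(25, 3)) = Rational(13, 3))
Add(Add(Add(Mul(476, Pow(-982, -1)), Mul(506, Pow(Function('J')(-9, -13), -1))), -2748), Function('Z')(-37)) = Add(Add(Add(Mul(476, Pow(-982, -1)), Mul(506, Pow(Rational(-27, 2), -1))), -2748), Rational(13, 3)) = Add(Add(Add(Mul(476, Rational(-1, 982)), Mul(506, Rational(-2, 27))), -2748), Rational(13, 3)) = Add(Add(Add(Rational(-238, 491), Rational(-1012, 27)), -2748), Rational(13, 3)) = Add(Add(Rational(-503318, 13257), -2748), Rational(13, 3)) = Add(Rational(-36933554, 13257), Rational(13, 3)) = Rational(-36876107, 13257)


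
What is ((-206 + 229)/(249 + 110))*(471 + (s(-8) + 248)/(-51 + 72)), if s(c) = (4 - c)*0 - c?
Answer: 233381/7539 ≈ 30.956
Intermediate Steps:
s(c) = -c (s(c) = 0 - c = -c)
((-206 + 229)/(249 + 110))*(471 + (s(-8) + 248)/(-51 + 72)) = ((-206 + 229)/(249 + 110))*(471 + (-1*(-8) + 248)/(-51 + 72)) = (23/359)*(471 + (8 + 248)/21) = (23*(1/359))*(471 + 256*(1/21)) = 23*(471 + 256/21)/359 = (23/359)*(10147/21) = 233381/7539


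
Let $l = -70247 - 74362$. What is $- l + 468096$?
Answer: $612705$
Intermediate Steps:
$l = -144609$ ($l = -70247 - 74362 = -144609$)
$- l + 468096 = \left(-1\right) \left(-144609\right) + 468096 = 144609 + 468096 = 612705$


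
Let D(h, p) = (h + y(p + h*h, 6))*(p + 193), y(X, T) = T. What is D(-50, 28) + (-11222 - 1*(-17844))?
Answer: -3102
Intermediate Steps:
D(h, p) = (6 + h)*(193 + p) (D(h, p) = (h + 6)*(p + 193) = (6 + h)*(193 + p))
D(-50, 28) + (-11222 - 1*(-17844)) = (1158 + 6*28 + 193*(-50) - 50*28) + (-11222 - 1*(-17844)) = (1158 + 168 - 9650 - 1400) + (-11222 + 17844) = -9724 + 6622 = -3102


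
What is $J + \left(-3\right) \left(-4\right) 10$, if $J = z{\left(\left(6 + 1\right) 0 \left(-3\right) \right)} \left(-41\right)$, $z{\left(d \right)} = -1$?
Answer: $161$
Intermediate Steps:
$J = 41$ ($J = \left(-1\right) \left(-41\right) = 41$)
$J + \left(-3\right) \left(-4\right) 10 = 41 + \left(-3\right) \left(-4\right) 10 = 41 + 12 \cdot 10 = 41 + 120 = 161$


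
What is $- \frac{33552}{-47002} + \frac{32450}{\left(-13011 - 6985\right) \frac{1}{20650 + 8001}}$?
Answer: $- \frac{10924565298527}{234962998} \approx -46495.0$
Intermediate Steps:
$- \frac{33552}{-47002} + \frac{32450}{\left(-13011 - 6985\right) \frac{1}{20650 + 8001}} = \left(-33552\right) \left(- \frac{1}{47002}\right) + \frac{32450}{\left(-19996\right) \frac{1}{28651}} = \frac{16776}{23501} + \frac{32450}{\left(-19996\right) \frac{1}{28651}} = \frac{16776}{23501} + \frac{32450}{- \frac{19996}{28651}} = \frac{16776}{23501} + 32450 \left(- \frac{28651}{19996}\right) = \frac{16776}{23501} - \frac{464862475}{9998} = - \frac{10924565298527}{234962998}$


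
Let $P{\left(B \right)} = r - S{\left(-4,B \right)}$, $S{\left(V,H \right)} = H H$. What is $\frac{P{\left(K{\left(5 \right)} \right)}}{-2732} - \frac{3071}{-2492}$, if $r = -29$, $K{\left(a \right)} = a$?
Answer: $\frac{2131135}{1702036} \approx 1.2521$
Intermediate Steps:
$S{\left(V,H \right)} = H^{2}$
$P{\left(B \right)} = -29 - B^{2}$
$\frac{P{\left(K{\left(5 \right)} \right)}}{-2732} - \frac{3071}{-2492} = \frac{-29 - 5^{2}}{-2732} - \frac{3071}{-2492} = \left(-29 - 25\right) \left(- \frac{1}{2732}\right) - - \frac{3071}{2492} = \left(-29 - 25\right) \left(- \frac{1}{2732}\right) + \frac{3071}{2492} = \left(-54\right) \left(- \frac{1}{2732}\right) + \frac{3071}{2492} = \frac{27}{1366} + \frac{3071}{2492} = \frac{2131135}{1702036}$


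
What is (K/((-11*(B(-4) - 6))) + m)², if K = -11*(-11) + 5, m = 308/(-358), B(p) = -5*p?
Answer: 10923025/3876961 ≈ 2.8174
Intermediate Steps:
m = -154/179 (m = 308*(-1/358) = -154/179 ≈ -0.86034)
K = 126 (K = 121 + 5 = 126)
(K/((-11*(B(-4) - 6))) + m)² = (126/((-11*(-5*(-4) - 6))) - 154/179)² = (126/((-11*(20 - 6))) - 154/179)² = (126/((-11*14)) - 154/179)² = (126/(-154) - 154/179)² = (126*(-1/154) - 154/179)² = (-9/11 - 154/179)² = (-3305/1969)² = 10923025/3876961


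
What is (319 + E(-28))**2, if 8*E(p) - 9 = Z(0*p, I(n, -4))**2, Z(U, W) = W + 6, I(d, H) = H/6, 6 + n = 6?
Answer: 543123025/5184 ≈ 1.0477e+5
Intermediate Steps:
n = 0 (n = -6 + 6 = 0)
I(d, H) = H/6 (I(d, H) = H*(1/6) = H/6)
Z(U, W) = 6 + W
E(p) = 337/72 (E(p) = 9/8 + (6 + (1/6)*(-4))**2/8 = 9/8 + (6 - 2/3)**2/8 = 9/8 + (16/3)**2/8 = 9/8 + (1/8)*(256/9) = 9/8 + 32/9 = 337/72)
(319 + E(-28))**2 = (319 + 337/72)**2 = (23305/72)**2 = 543123025/5184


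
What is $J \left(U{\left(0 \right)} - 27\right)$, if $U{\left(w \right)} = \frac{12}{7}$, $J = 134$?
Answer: $- \frac{23718}{7} \approx -3388.3$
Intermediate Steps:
$U{\left(w \right)} = \frac{12}{7}$ ($U{\left(w \right)} = 12 \cdot \frac{1}{7} = \frac{12}{7}$)
$J \left(U{\left(0 \right)} - 27\right) = 134 \left(\frac{12}{7} - 27\right) = 134 \left(- \frac{177}{7}\right) = - \frac{23718}{7}$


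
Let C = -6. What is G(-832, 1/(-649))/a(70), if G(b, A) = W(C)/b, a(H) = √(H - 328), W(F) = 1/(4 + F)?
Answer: -I*√258/429312 ≈ -3.7414e-5*I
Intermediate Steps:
a(H) = √(-328 + H)
G(b, A) = -1/(2*b) (G(b, A) = 1/((4 - 6)*b) = 1/((-2)*b) = -1/(2*b))
G(-832, 1/(-649))/a(70) = (-½/(-832))/(√(-328 + 70)) = (-½*(-1/832))/(√(-258)) = 1/(1664*((I*√258))) = (-I*√258/258)/1664 = -I*√258/429312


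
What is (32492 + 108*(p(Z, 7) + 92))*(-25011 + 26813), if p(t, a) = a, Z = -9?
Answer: 77817568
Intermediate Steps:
(32492 + 108*(p(Z, 7) + 92))*(-25011 + 26813) = (32492 + 108*(7 + 92))*(-25011 + 26813) = (32492 + 108*99)*1802 = (32492 + 10692)*1802 = 43184*1802 = 77817568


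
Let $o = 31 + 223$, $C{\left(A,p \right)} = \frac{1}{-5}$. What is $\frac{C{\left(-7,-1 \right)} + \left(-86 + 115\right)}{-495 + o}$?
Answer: $- \frac{144}{1205} \approx -0.1195$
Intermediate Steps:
$C{\left(A,p \right)} = - \frac{1}{5}$
$o = 254$
$\frac{C{\left(-7,-1 \right)} + \left(-86 + 115\right)}{-495 + o} = \frac{- \frac{1}{5} + \left(-86 + 115\right)}{-495 + 254} = \frac{- \frac{1}{5} + 29}{-241} = \frac{144}{5} \left(- \frac{1}{241}\right) = - \frac{144}{1205}$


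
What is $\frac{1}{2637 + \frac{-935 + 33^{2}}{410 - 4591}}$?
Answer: $\frac{4181}{11025143} \approx 0.00037922$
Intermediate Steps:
$\frac{1}{2637 + \frac{-935 + 33^{2}}{410 - 4591}} = \frac{1}{2637 + \frac{-935 + 1089}{-4181}} = \frac{1}{2637 + 154 \left(- \frac{1}{4181}\right)} = \frac{1}{2637 - \frac{154}{4181}} = \frac{1}{\frac{11025143}{4181}} = \frac{4181}{11025143}$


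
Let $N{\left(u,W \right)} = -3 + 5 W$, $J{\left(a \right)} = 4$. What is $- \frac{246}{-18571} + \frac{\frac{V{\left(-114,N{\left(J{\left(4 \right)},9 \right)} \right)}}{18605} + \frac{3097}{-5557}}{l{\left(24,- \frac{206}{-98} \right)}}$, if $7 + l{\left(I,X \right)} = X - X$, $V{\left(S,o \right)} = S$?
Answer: $\frac{179979138809}{1920018269435} \approx 0.093738$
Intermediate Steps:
$l{\left(I,X \right)} = -7$ ($l{\left(I,X \right)} = -7 + \left(X - X\right) = -7 + 0 = -7$)
$- \frac{246}{-18571} + \frac{\frac{V{\left(-114,N{\left(J{\left(4 \right)},9 \right)} \right)}}{18605} + \frac{3097}{-5557}}{l{\left(24,- \frac{206}{-98} \right)}} = - \frac{246}{-18571} + \frac{- \frac{114}{18605} + \frac{3097}{-5557}}{-7} = \left(-246\right) \left(- \frac{1}{18571}\right) + \left(\left(-114\right) \frac{1}{18605} + 3097 \left(- \frac{1}{5557}\right)\right) \left(- \frac{1}{7}\right) = \frac{246}{18571} + \left(- \frac{114}{18605} - \frac{3097}{5557}\right) \left(- \frac{1}{7}\right) = \frac{246}{18571} - - \frac{58253183}{723715895} = \frac{246}{18571} + \frac{58253183}{723715895} = \frac{179979138809}{1920018269435}$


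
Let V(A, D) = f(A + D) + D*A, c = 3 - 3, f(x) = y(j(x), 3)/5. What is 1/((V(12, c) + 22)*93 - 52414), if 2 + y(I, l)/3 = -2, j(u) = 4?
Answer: -5/252956 ≈ -1.9766e-5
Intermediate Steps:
y(I, l) = -12 (y(I, l) = -6 + 3*(-2) = -6 - 6 = -12)
f(x) = -12/5
c = 0
V(A, D) = -12/5 + A*D (V(A, D) = -12/5 + D*A = -12/5 + A*D)
1/((V(12, c) + 22)*93 - 52414) = 1/(((-12/5 + 12*0) + 22)*93 - 52414) = 1/(((-12/5 + 0) + 22)*93 - 52414) = 1/((-12/5 + 22)*93 - 52414) = 1/((98/5)*93 - 52414) = 1/(9114/5 - 52414) = 1/(-252956/5) = -5/252956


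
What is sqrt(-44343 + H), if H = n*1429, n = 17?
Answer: 5*I*sqrt(802) ≈ 141.6*I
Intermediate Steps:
H = 24293 (H = 17*1429 = 24293)
sqrt(-44343 + H) = sqrt(-44343 + 24293) = sqrt(-20050) = 5*I*sqrt(802)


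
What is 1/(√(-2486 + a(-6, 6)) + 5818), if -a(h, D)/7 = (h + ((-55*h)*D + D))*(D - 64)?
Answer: 2909/16523865 - √801394/33047730 ≈ 0.00014896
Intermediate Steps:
a(h, D) = -7*(-64 + D)*(D + h - 55*D*h) (a(h, D) = -7*(h + ((-55*h)*D + D))*(D - 64) = -7*(h + (-55*D*h + D))*(-64 + D) = -7*(h + (D - 55*D*h))*(-64 + D) = -7*(D + h - 55*D*h)*(-64 + D) = -7*(-64 + D)*(D + h - 55*D*h))
1/(√(-2486 + a(-6, 6)) + 5818) = 1/(√(-2486 + (-7*6² + 448*6 + 448*(-6) - 24647*6*(-6) + 385*(-6)*6²)) + 5818) = 1/(√(-2486 + (-7*36 + 2688 - 2688 + 887292 + 385*(-6)*36)) + 5818) = 1/(√(-2486 + (-252 + 2688 - 2688 + 887292 - 83160)) + 5818) = 1/(√(-2486 + 803880) + 5818) = 1/(√801394 + 5818) = 1/(5818 + √801394)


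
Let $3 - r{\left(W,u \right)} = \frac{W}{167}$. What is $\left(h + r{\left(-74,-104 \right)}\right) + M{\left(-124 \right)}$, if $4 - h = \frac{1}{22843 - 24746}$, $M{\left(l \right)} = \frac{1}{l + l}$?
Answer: $\frac{586350007}{78814648} \approx 7.4396$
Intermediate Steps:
$r{\left(W,u \right)} = 3 - \frac{W}{167}$
$M{\left(l \right)} = \frac{1}{2 l}$
$h = \frac{7613}{1903}$ ($h = 4 - \frac{1}{22843 - 24746} = 4 - \frac{1}{-1903} = 4 - - \frac{1}{1903} = 4 + \frac{1}{1903} = \frac{7613}{1903} \approx 4.0005$)
$\left(h + r{\left(-74,-104 \right)}\right) + M{\left(-124 \right)} = \left(\frac{7613}{1903} + \left(3 - - \frac{74}{167}\right)\right) + \frac{1}{2 \left(-124\right)} = \left(\frac{7613}{1903} + \left(3 + \frac{74}{167}\right)\right) + \frac{1}{2} \left(- \frac{1}{124}\right) = \left(\frac{7613}{1903} + \frac{575}{167}\right) - \frac{1}{248} = \frac{2365596}{317801} - \frac{1}{248} = \frac{586350007}{78814648}$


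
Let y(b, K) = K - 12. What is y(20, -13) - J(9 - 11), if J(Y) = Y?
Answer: -23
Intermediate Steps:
y(b, K) = -12 + K
y(20, -13) - J(9 - 11) = (-12 - 13) - (9 - 11) = -25 - 1*(-2) = -25 + 2 = -23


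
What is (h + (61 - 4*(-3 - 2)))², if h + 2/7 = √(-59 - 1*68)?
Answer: 313002/49 + 1130*I*√127/7 ≈ 6387.8 + 1819.2*I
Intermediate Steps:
h = -2/7 + I*√127 (h = -2/7 + √(-59 - 1*68) = -2/7 + √(-59 - 68) = -2/7 + √(-127) = -2/7 + I*√127 ≈ -0.28571 + 11.269*I)
(h + (61 - 4*(-3 - 2)))² = ((-2/7 + I*√127) + (61 - 4*(-3 - 2)))² = ((-2/7 + I*√127) + (61 - 4*(-5)))² = ((-2/7 + I*√127) + (61 + 20))² = ((-2/7 + I*√127) + 81)² = (565/7 + I*√127)²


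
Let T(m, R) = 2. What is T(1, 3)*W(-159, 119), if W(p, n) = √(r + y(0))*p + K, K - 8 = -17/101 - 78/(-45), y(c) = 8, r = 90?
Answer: 28982/1515 - 2226*√2 ≈ -3128.9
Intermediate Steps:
K = 14491/1515 (K = 8 + (-17/101 - 78/(-45)) = 8 + (-17*1/101 - 78*(-1/45)) = 8 + (-17/101 + 26/15) = 8 + 2371/1515 = 14491/1515 ≈ 9.5650)
W(p, n) = 14491/1515 + 7*p*√2 (W(p, n) = √(90 + 8)*p + 14491/1515 = √98*p + 14491/1515 = (7*√2)*p + 14491/1515 = 7*p*√2 + 14491/1515 = 14491/1515 + 7*p*√2)
T(1, 3)*W(-159, 119) = 2*(14491/1515 + 7*(-159)*√2) = 2*(14491/1515 - 1113*√2) = 28982/1515 - 2226*√2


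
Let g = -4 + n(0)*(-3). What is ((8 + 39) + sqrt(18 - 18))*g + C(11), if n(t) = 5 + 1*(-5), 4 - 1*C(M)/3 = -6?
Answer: -158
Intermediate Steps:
C(M) = 30 (C(M) = 12 - 3*(-6) = 12 + 18 = 30)
n(t) = 0 (n(t) = 5 - 5 = 0)
g = -4 (g = -4 + 0*(-3) = -4 + 0 = -4)
((8 + 39) + sqrt(18 - 18))*g + C(11) = ((8 + 39) + sqrt(18 - 18))*(-4) + 30 = (47 + sqrt(0))*(-4) + 30 = (47 + 0)*(-4) + 30 = 47*(-4) + 30 = -188 + 30 = -158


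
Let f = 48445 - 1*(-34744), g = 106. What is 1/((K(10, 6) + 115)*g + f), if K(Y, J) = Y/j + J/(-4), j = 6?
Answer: 3/286190 ≈ 1.0483e-5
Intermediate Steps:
K(Y, J) = -J/4 + Y/6 (K(Y, J) = Y/6 + J/(-4) = Y*(⅙) + J*(-¼) = Y/6 - J/4 = -J/4 + Y/6)
f = 83189 (f = 48445 + 34744 = 83189)
1/((K(10, 6) + 115)*g + f) = 1/(((-¼*6 + (⅙)*10) + 115)*106 + 83189) = 1/(((-3/2 + 5/3) + 115)*106 + 83189) = 1/((⅙ + 115)*106 + 83189) = 1/((691/6)*106 + 83189) = 1/(36623/3 + 83189) = 1/(286190/3) = 3/286190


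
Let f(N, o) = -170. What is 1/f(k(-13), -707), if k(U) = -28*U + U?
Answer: -1/170 ≈ -0.0058824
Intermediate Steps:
k(U) = -27*U
1/f(k(-13), -707) = 1/(-170) = -1/170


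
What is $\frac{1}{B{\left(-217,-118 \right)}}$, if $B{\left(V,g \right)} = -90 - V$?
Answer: $\frac{1}{127} \approx 0.007874$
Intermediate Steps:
$\frac{1}{B{\left(-217,-118 \right)}} = \frac{1}{-90 - -217} = \frac{1}{-90 + 217} = \frac{1}{127}$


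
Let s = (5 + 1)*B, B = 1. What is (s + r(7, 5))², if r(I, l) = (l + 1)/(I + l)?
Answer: 169/4 ≈ 42.250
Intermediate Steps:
r(I, l) = (1 + l)/(I + l)
s = 6 (s = (5 + 1)*1 = 6*1 = 6)
(s + r(7, 5))² = (6 + (1 + 5)/(7 + 5))² = (6 + 6/12)² = (6 + (1/12)*6)² = (6 + ½)² = (13/2)² = 169/4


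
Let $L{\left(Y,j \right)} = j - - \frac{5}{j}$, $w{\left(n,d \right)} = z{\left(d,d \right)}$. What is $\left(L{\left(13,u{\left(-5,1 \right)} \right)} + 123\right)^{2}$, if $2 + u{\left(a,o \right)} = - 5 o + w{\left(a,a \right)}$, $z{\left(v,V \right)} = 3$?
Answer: $\frac{221841}{16} \approx 13865.0$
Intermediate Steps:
$w{\left(n,d \right)} = 3$
$u{\left(a,o \right)} = 1 - 5 o$ ($u{\left(a,o \right)} = -2 - \left(-3 + 5 o\right) = 1 - 5 o$)
$L{\left(Y,j \right)} = j + \frac{5}{j}$
$\left(L{\left(13,u{\left(-5,1 \right)} \right)} + 123\right)^{2} = \left(\left(\left(1 - 5\right) + \frac{5}{1 - 5}\right) + 123\right)^{2} = \left(\left(-4 + \frac{5}{-4}\right) + 123\right)^{2} = \left(\left(-4 + 5 \left(- \frac{1}{4}\right)\right) + 123\right)^{2} = \left(\left(-4 - \frac{5}{4}\right) + 123\right)^{2} = \left(- \frac{21}{4} + 123\right)^{2} = \left(\frac{471}{4}\right)^{2} = \frac{221841}{16}$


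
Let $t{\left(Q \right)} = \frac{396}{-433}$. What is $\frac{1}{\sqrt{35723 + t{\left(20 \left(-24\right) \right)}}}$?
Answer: $\frac{\sqrt{6697498079}}{15467663} \approx 0.0052909$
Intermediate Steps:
$t{\left(Q \right)} = - \frac{396}{433}$ ($t{\left(Q \right)} = 396 \left(- \frac{1}{433}\right) = - \frac{396}{433}$)
$\frac{1}{\sqrt{35723 + t{\left(20 \left(-24\right) \right)}}} = \frac{1}{\sqrt{35723 - \frac{396}{433}}} = \frac{1}{\sqrt{\frac{15467663}{433}}} = \frac{1}{\frac{1}{433} \sqrt{6697498079}} = \frac{\sqrt{6697498079}}{15467663}$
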